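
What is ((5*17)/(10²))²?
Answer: 289/400 ≈ 0.72250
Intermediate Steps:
((5*17)/(10²))² = (85/100)² = (85*(1/100))² = (17/20)² = 289/400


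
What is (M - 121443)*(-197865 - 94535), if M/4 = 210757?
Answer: -210991454000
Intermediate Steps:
M = 843028 (M = 4*210757 = 843028)
(M - 121443)*(-197865 - 94535) = (843028 - 121443)*(-197865 - 94535) = 721585*(-292400) = -210991454000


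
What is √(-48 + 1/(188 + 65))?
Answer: I*√3072179/253 ≈ 6.9279*I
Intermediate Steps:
√(-48 + 1/(188 + 65)) = √(-48 + 1/253) = √(-12143/253) = I*√3072179/253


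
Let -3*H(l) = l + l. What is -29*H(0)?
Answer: 0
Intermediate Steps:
H(l) = -2*l/3 (H(l) = -(l + l)/3 = -2*l/3)
-29*H(0) = -(-58)*0/3 = -29*0 = 0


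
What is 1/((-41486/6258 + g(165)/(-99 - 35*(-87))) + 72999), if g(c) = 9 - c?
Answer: 1536339/112140944494 ≈ 1.3700e-5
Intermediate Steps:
1/((-41486/6258 + g(165)/(-99 - 35*(-87))) + 72999) = 1/((-41486/6258 + (9 - 1*165)/(-99 - 35*(-87))) + 72999) = 1/((-41486*1/6258 + (9 - 165)/(-99 + 3045)) + 72999) = 1/((-20743/3129 - 156/2946) + 72999) = 1/((-20743/3129 - 156*1/2946) + 72999) = 1/((-20743/3129 - 26/491) + 72999) = 1/(-10266167/1536339 + 72999) = 1/(112140944494/1536339) = 1536339/112140944494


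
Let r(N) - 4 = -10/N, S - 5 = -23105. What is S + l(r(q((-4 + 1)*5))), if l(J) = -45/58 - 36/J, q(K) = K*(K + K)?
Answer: -239926215/10382 ≈ -23110.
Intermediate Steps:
S = -23100 (S = 5 - 23105 = -23100)
q(K) = 2*K² (q(K) = K*(2*K) = 2*K²)
r(N) = 4 - 10/N
l(J) = -45/58 - 36/J (l(J) = -45*1/58 - 36/J = -45/58 - 36/J)
S + l(r(q((-4 + 1)*5))) = -23100 + (-45/58 - 36/(4 - 10*1/(50*(-4 + 1)²))) = -23100 + (-45/58 - 36/(4 - 10/(2*(-3*5)²))) = -23100 + (-45/58 - 36/(4 - 10/(2*(-15)²))) = -23100 + (-45/58 - 36/(4 - 10/(2*225))) = -23100 + (-45/58 - 36/(4 - 10/450)) = -23100 + (-45/58 - 36/(4 - 10*1/450)) = -23100 + (-45/58 - 36/(4 - 1/45)) = -23100 + (-45/58 - 36/179/45) = -23100 + (-45/58 - 36*45/179) = -23100 + (-45/58 - 1620/179) = -23100 - 102015/10382 = -239926215/10382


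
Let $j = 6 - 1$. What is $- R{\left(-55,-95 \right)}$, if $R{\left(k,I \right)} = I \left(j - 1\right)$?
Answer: $380$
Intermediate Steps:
$j = 5$
$R{\left(k,I \right)} = 4 I$ ($R{\left(k,I \right)} = I \left(5 - 1\right) = I 4 = 4 I$)
$- R{\left(-55,-95 \right)} = - 4 \left(-95\right) = \left(-1\right) \left(-380\right) = 380$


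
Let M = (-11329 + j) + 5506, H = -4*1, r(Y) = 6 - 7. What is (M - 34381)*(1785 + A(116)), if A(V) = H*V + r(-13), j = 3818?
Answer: -48029520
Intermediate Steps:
r(Y) = -1
H = -4
A(V) = -1 - 4*V (A(V) = -4*V - 1 = -1 - 4*V)
M = -2005 (M = (-11329 + 3818) + 5506 = -7511 + 5506 = -2005)
(M - 34381)*(1785 + A(116)) = (-2005 - 34381)*(1785 + (-1 - 4*116)) = -36386*(1785 + (-1 - 464)) = -36386*(1785 - 465) = -36386*1320 = -48029520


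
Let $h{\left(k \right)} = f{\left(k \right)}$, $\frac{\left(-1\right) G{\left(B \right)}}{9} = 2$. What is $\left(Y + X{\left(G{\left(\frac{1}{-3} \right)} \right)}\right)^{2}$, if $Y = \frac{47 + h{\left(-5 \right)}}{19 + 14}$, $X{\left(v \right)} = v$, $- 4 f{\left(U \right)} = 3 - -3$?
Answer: $\frac{1203409}{4356} \approx 276.26$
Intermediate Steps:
$f{\left(U \right)} = - \frac{3}{2}$ ($f{\left(U \right)} = - \frac{3 - -3}{4} = - \frac{3 + 3}{4} = \left(- \frac{1}{4}\right) 6 = - \frac{3}{2}$)
$G{\left(B \right)} = -18$ ($G{\left(B \right)} = \left(-9\right) 2 = -18$)
$h{\left(k \right)} = - \frac{3}{2}$
$Y = \frac{91}{66}$ ($Y = \frac{47 - \frac{3}{2}}{19 + 14} = \frac{91}{2 \cdot 33} = \frac{91}{2} \cdot \frac{1}{33} = \frac{91}{66} \approx 1.3788$)
$\left(Y + X{\left(G{\left(\frac{1}{-3} \right)} \right)}\right)^{2} = \left(\frac{91}{66} - 18\right)^{2} = \left(- \frac{1097}{66}\right)^{2} = \frac{1203409}{4356}$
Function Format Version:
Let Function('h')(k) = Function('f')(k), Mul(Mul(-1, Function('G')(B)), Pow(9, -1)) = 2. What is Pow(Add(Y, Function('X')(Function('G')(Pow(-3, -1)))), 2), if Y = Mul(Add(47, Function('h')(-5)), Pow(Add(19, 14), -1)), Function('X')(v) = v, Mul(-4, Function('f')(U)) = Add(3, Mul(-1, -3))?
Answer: Rational(1203409, 4356) ≈ 276.26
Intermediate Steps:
Function('f')(U) = Rational(-3, 2) (Function('f')(U) = Mul(Rational(-1, 4), Add(3, Mul(-1, -3))) = Mul(Rational(-1, 4), Add(3, 3)) = Mul(Rational(-1, 4), 6) = Rational(-3, 2))
Function('G')(B) = -18 (Function('G')(B) = Mul(-9, 2) = -18)
Function('h')(k) = Rational(-3, 2)
Y = Rational(91, 66) (Y = Mul(Add(47, Rational(-3, 2)), Pow(Add(19, 14), -1)) = Mul(Rational(91, 2), Pow(33, -1)) = Mul(Rational(91, 2), Rational(1, 33)) = Rational(91, 66) ≈ 1.3788)
Pow(Add(Y, Function('X')(Function('G')(Pow(-3, -1)))), 2) = Pow(Add(Rational(91, 66), -18), 2) = Pow(Rational(-1097, 66), 2) = Rational(1203409, 4356)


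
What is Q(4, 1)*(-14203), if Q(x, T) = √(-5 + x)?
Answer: -14203*I ≈ -14203.0*I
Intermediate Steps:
Q(4, 1)*(-14203) = √(-5 + 4)*(-14203) = √(-1)*(-14203) = I*(-14203) = -14203*I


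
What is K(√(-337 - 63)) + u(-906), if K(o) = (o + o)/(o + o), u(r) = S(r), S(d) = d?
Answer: -905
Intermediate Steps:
u(r) = r
K(o) = 1 (K(o) = (2*o)/((2*o)) = (2*o)*(1/(2*o)) = 1)
K(√(-337 - 63)) + u(-906) = 1 - 906 = -905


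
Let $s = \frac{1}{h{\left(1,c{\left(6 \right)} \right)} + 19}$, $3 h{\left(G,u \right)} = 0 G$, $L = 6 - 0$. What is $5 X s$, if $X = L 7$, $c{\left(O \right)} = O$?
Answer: $\frac{210}{19} \approx 11.053$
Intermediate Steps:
$L = 6$ ($L = 6 + 0 = 6$)
$h{\left(G,u \right)} = 0$ ($h{\left(G,u \right)} = \frac{0 G}{3} = \frac{1}{3} \cdot 0 = 0$)
$X = 42$ ($X = 6 \cdot 7 = 42$)
$s = \frac{1}{19}$ ($s = \frac{1}{0 + 19} = \frac{1}{19} \approx 0.052632$)
$5 X s = 5 \cdot 42 \cdot \frac{1}{19} = 210 \cdot \frac{1}{19} = \frac{210}{19}$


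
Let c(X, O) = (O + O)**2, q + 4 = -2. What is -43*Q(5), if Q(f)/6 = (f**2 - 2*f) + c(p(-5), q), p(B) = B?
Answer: -41022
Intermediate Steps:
q = -6 (q = -4 - 2 = -6)
c(X, O) = 4*O**2 (c(X, O) = (2*O)**2 = 4*O**2)
Q(f) = 864 - 12*f + 6*f**2 (Q(f) = 6*((f**2 - 2*f) + 4*(-6)**2) = 6*((f**2 - 2*f) + 4*36) = 6*((f**2 - 2*f) + 144) = 6*(144 + f**2 - 2*f) = 864 - 12*f + 6*f**2)
-43*Q(5) = -43*(864 - 12*5 + 6*5**2) = -43*(864 - 60 + 6*25) = -43*(864 - 60 + 150) = -43*954 = -41022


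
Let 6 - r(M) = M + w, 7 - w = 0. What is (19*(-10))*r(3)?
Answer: 760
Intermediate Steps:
w = 7 (w = 7 - 1*0 = 7 + 0 = 7)
r(M) = -1 - M (r(M) = 6 - (M + 7) = 6 - (7 + M) = 6 + (-7 - M) = -1 - M)
(19*(-10))*r(3) = (19*(-10))*(-1 - 1*3) = -190*(-1 - 3) = -190*(-4) = 760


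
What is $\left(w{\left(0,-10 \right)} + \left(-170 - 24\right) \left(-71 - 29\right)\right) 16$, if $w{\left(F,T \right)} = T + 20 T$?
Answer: $307040$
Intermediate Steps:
$w{\left(F,T \right)} = 21 T$
$\left(w{\left(0,-10 \right)} + \left(-170 - 24\right) \left(-71 - 29\right)\right) 16 = \left(21 \left(-10\right) + \left(-170 - 24\right) \left(-71 - 29\right)\right) 16 = \left(-210 - -19400\right) 16 = \left(-210 + 19400\right) 16 = 19190 \cdot 16 = 307040$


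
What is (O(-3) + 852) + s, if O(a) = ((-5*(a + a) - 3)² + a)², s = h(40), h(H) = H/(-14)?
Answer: 3695476/7 ≈ 5.2793e+5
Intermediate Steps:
h(H) = -H/14 (h(H) = H*(-1/14) = -H/14)
s = -20/7 (s = -1/14*40 = -20/7 ≈ -2.8571)
O(a) = (a + (-3 - 10*a)²)² (O(a) = ((-10*a - 3)² + a)² = ((-3 - 10*a)² + a)² = (a + (-3 - 10*a)²)²)
(O(-3) + 852) + s = ((-3 + (3 + 10*(-3))²)² + 852) - 20/7 = ((-3 + (3 - 30)²)² + 852) - 20/7 = ((-3 + (-27)²)² + 852) - 20/7 = ((-3 + 729)² + 852) - 20/7 = (726² + 852) - 20/7 = (527076 + 852) - 20/7 = 527928 - 20/7 = 3695476/7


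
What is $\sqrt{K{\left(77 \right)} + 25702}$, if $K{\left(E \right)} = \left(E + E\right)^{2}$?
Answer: $\sqrt{49418} \approx 222.3$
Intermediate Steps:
$K{\left(E \right)} = 4 E^{2}$ ($K{\left(E \right)} = \left(2 E\right)^{2} = 4 E^{2}$)
$\sqrt{K{\left(77 \right)} + 25702} = \sqrt{4 \cdot 77^{2} + 25702} = \sqrt{4 \cdot 5929 + 25702} = \sqrt{23716 + 25702} = \sqrt{49418}$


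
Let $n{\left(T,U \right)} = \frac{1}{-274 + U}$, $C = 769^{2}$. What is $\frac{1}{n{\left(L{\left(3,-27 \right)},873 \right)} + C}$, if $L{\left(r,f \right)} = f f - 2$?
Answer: $\frac{599}{354225240} \approx 1.691 \cdot 10^{-6}$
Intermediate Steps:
$L{\left(r,f \right)} = -2 + f^{2}$ ($L{\left(r,f \right)} = f^{2} - 2 = -2 + f^{2}$)
$C = 591361$
$\frac{1}{n{\left(L{\left(3,-27 \right)},873 \right)} + C} = \frac{1}{\frac{1}{-274 + 873} + 591361} = \frac{1}{\frac{1}{599} + 591361} = \frac{1}{\frac{354225240}{599}} = \frac{599}{354225240}$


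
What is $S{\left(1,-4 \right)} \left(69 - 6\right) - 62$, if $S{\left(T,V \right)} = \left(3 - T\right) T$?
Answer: $64$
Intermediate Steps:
$S{\left(T,V \right)} = T \left(3 - T\right)$
$S{\left(1,-4 \right)} \left(69 - 6\right) - 62 = 1 \left(3 - 1\right) \left(69 - 6\right) - 62 = 1 \left(3 - 1\right) 63 - 62 = 1 \cdot 2 \cdot 63 - 62 = 2 \cdot 63 - 62 = 126 - 62 = 64$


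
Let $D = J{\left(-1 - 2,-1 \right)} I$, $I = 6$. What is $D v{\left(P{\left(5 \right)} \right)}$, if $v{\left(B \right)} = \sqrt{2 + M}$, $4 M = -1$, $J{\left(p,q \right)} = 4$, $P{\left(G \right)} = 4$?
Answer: $12 \sqrt{7} \approx 31.749$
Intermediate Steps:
$D = 24$ ($D = 4 \cdot 6 = 24$)
$M = - \frac{1}{4}$ ($M = \frac{1}{4} \left(-1\right) = - \frac{1}{4} \approx -0.25$)
$v{\left(B \right)} = \frac{\sqrt{7}}{2}$ ($v{\left(B \right)} = \sqrt{2 - \frac{1}{4}} = \sqrt{\frac{7}{4}} = \frac{\sqrt{7}}{2}$)
$D v{\left(P{\left(5 \right)} \right)} = 24 \frac{\sqrt{7}}{2} = 12 \sqrt{7}$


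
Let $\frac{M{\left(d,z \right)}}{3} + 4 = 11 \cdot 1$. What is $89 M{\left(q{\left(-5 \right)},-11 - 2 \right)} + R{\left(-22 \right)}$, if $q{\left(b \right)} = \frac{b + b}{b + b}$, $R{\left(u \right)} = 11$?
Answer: $1880$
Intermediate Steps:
$q{\left(b \right)} = 1$ ($q{\left(b \right)} = \frac{2 b}{2 b} = 2 b \frac{1}{2 b} = 1$)
$M{\left(d,z \right)} = 21$ ($M{\left(d,z \right)} = -12 + 3 \cdot 11 \cdot 1 = -12 + 3 \cdot 11 = -12 + 33 = 21$)
$89 M{\left(q{\left(-5 \right)},-11 - 2 \right)} + R{\left(-22 \right)} = 89 \cdot 21 + 11 = 1869 + 11 = 1880$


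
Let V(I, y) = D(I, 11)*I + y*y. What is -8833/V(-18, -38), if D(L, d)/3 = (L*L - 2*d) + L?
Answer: 8833/13892 ≈ 0.63583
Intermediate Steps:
D(L, d) = -6*d + 3*L + 3*L² (D(L, d) = 3*((L*L - 2*d) + L) = 3*((L² - 2*d) + L) = 3*(L + L² - 2*d) = -6*d + 3*L + 3*L²)
V(I, y) = y² + I*(-66 + 3*I + 3*I²) (V(I, y) = (-6*11 + 3*I + 3*I²)*I + y*y = (-66 + 3*I + 3*I²)*I + y² = I*(-66 + 3*I + 3*I²) + y² = y² + I*(-66 + 3*I + 3*I²))
-8833/V(-18, -38) = -8833/((-38)² + 3*(-18)*(-22 - 18 + (-18)²)) = -8833/(1444 + 3*(-18)*(-22 - 18 + 324)) = -8833/(1444 + 3*(-18)*284) = -8833/(1444 - 15336) = -8833/(-13892) = -8833*(-1/13892) = 8833/13892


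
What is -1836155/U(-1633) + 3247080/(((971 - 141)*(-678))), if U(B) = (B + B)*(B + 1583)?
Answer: -5211753429/306318140 ≈ -17.014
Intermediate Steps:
U(B) = 2*B*(1583 + B) (U(B) = (2*B)*(1583 + B) = 2*B*(1583 + B))
-1836155/U(-1633) + 3247080/(((971 - 141)*(-678))) = -1836155*(-1/(3266*(1583 - 1633))) + 3247080/(((971 - 141)*(-678))) = -1836155/(2*(-1633)*(-50)) + 3247080/((830*(-678))) = -1836155/163300 + 3247080/(-562740) = -1836155*1/163300 + 3247080*(-1/562740) = -367231/32660 - 54118/9379 = -5211753429/306318140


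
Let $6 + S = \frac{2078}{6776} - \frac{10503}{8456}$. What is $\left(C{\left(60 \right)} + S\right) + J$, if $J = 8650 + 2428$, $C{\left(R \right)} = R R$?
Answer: $\frac{15011081187}{1023176} \approx 14671.0$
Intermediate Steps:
$S = - \frac{7096141}{1023176}$ ($S = -6 + \left(\frac{2078}{6776} - \frac{10503}{8456}\right) = -6 + \left(2078 \cdot \frac{1}{6776} - \frac{10503}{8456}\right) = -6 + \left(\frac{1039}{3388} - \frac{10503}{8456}\right) = -6 - \frac{957085}{1023176} = - \frac{7096141}{1023176} \approx -6.9354$)
$C{\left(R \right)} = R^{2}$
$J = 11078$
$\left(C{\left(60 \right)} + S\right) + J = \left(60^{2} - \frac{7096141}{1023176}\right) + 11078 = \left(3600 - \frac{7096141}{1023176}\right) + 11078 = \frac{3676337459}{1023176} + 11078 = \frac{15011081187}{1023176}$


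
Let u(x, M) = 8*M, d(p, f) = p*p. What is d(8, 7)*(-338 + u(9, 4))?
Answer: -19584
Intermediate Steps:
d(p, f) = p²
d(8, 7)*(-338 + u(9, 4)) = 8²*(-338 + 8*4) = 64*(-338 + 32) = 64*(-306) = -19584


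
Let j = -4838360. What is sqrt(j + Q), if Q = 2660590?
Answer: I*sqrt(2177770) ≈ 1475.7*I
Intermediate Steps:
sqrt(j + Q) = sqrt(-4838360 + 2660590) = sqrt(-2177770) = I*sqrt(2177770)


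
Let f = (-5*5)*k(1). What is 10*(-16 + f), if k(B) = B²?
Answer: -410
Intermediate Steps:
f = -25 (f = -5*5*1² = -25*1 = -25)
10*(-16 + f) = 10*(-16 - 25) = 10*(-41) = -410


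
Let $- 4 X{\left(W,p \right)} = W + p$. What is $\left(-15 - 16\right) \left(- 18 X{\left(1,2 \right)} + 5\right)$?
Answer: $- \frac{1147}{2} \approx -573.5$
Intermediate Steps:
$X{\left(W,p \right)} = - \frac{W}{4} - \frac{p}{4}$ ($X{\left(W,p \right)} = - \frac{W + p}{4} = - \frac{W}{4} - \frac{p}{4}$)
$\left(-15 - 16\right) \left(- 18 X{\left(1,2 \right)} + 5\right) = \left(-15 - 16\right) \left(- 18 \left(\left(- \frac{1}{4}\right) 1 - \frac{1}{2}\right) + 5\right) = \left(-15 - 16\right) \left(- 18 \left(- \frac{1}{4} - \frac{1}{2}\right) + 5\right) = - 31 \left(\left(-18\right) \left(- \frac{3}{4}\right) + 5\right) = - 31 \left(\frac{27}{2} + 5\right) = \left(-31\right) \frac{37}{2} = - \frac{1147}{2}$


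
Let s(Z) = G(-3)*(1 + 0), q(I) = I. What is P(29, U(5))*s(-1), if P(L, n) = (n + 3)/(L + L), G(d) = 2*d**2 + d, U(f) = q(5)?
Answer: 60/29 ≈ 2.0690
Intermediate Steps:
U(f) = 5
G(d) = d + 2*d**2
P(L, n) = (3 + n)/(2*L) (P(L, n) = (3 + n)/((2*L)) = (3 + n)*(1/(2*L)) = (3 + n)/(2*L))
s(Z) = 15 (s(Z) = (-3*(1 + 2*(-3)))*(1 + 0) = -3*(1 - 6)*1 = -3*(-5)*1 = 15*1 = 15)
P(29, U(5))*s(-1) = ((1/2)*(3 + 5)/29)*15 = ((1/2)*(1/29)*8)*15 = (4/29)*15 = 60/29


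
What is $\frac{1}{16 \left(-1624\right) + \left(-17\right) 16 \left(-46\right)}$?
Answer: $- \frac{1}{13472} \approx -7.4228 \cdot 10^{-5}$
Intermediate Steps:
$\frac{1}{16 \left(-1624\right) + \left(-17\right) 16 \left(-46\right)} = \frac{1}{-25984 - -12512} = \frac{1}{-25984 + 12512} = \frac{1}{-13472} = - \frac{1}{13472}$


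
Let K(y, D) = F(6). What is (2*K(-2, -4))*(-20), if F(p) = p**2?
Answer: -1440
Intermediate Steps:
K(y, D) = 36 (K(y, D) = 6**2 = 36)
(2*K(-2, -4))*(-20) = (2*36)*(-20) = 72*(-20) = -1440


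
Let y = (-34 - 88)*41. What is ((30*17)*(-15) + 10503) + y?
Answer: -2149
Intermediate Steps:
y = -5002 (y = -122*41 = -5002)
((30*17)*(-15) + 10503) + y = ((30*17)*(-15) + 10503) - 5002 = (510*(-15) + 10503) - 5002 = (-7650 + 10503) - 5002 = 2853 - 5002 = -2149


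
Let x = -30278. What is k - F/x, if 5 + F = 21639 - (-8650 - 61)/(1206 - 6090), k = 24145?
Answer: 3570613973785/147877752 ≈ 24146.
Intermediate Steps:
F = 105651745/4884 (F = -5 + (21639 - (-8650 - 61)/(1206 - 6090)) = -5 + (21639 - (-8711)/(-4884)) = -5 + (21639 - (-8711)*(-1)/4884) = -5 + (21639 - 1*8711/4884) = -5 + (21639 - 8711/4884) = -5 + 105676165/4884 = 105651745/4884 ≈ 21632.)
k - F/x = 24145 - 105651745/(4884*(-30278)) = 24145 - 105651745*(-1)/(4884*30278) = 24145 - 1*(-105651745/147877752) = 24145 + 105651745/147877752 = 3570613973785/147877752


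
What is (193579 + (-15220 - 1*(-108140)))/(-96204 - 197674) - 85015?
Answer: -24984324669/293878 ≈ -85016.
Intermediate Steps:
(193579 + (-15220 - 1*(-108140)))/(-96204 - 197674) - 85015 = (193579 + (-15220 + 108140))/(-293878) - 85015 = (193579 + 92920)*(-1/293878) - 85015 = 286499*(-1/293878) - 85015 = -286499/293878 - 85015 = -24984324669/293878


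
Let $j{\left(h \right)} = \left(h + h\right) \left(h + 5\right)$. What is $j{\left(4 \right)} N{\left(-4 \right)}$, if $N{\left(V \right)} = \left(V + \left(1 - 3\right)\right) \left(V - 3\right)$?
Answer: $3024$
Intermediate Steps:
$N{\left(V \right)} = \left(-3 + V\right) \left(-2 + V\right)$ ($N{\left(V \right)} = \left(V - 2\right) \left(-3 + V\right) = \left(-2 + V\right) \left(-3 + V\right) = \left(-3 + V\right) \left(-2 + V\right)$)
$j{\left(h \right)} = 2 h \left(5 + h\right)$
$j{\left(4 \right)} N{\left(-4 \right)} = 2 \cdot 4 \left(5 + 4\right) \left(6 + \left(-4\right)^{2} - -20\right) = 2 \cdot 4 \cdot 9 \left(6 + 16 + 20\right) = 72 \cdot 42 = 3024$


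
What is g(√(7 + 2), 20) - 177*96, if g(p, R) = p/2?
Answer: -33981/2 ≈ -16991.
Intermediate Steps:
g(p, R) = p/2 (g(p, R) = p*(½) = p/2)
g(√(7 + 2), 20) - 177*96 = √(7 + 2)/2 - 177*96 = √9/2 - 16992 = (½)*3 - 16992 = 3/2 - 16992 = -33981/2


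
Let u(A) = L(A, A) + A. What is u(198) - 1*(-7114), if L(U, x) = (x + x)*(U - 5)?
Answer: 83740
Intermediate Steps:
L(U, x) = 2*x*(-5 + U) (L(U, x) = (2*x)*(-5 + U) = 2*x*(-5 + U))
u(A) = A + 2*A*(-5 + A) (u(A) = 2*A*(-5 + A) + A = A + 2*A*(-5 + A))
u(198) - 1*(-7114) = 198*(-9 + 2*198) - 1*(-7114) = 198*(-9 + 396) + 7114 = 198*387 + 7114 = 76626 + 7114 = 83740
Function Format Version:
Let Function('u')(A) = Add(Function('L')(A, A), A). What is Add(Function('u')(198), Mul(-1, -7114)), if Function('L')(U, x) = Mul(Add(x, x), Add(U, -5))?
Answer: 83740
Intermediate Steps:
Function('L')(U, x) = Mul(2, x, Add(-5, U)) (Function('L')(U, x) = Mul(Mul(2, x), Add(-5, U)) = Mul(2, x, Add(-5, U)))
Function('u')(A) = Add(A, Mul(2, A, Add(-5, A))) (Function('u')(A) = Add(Mul(2, A, Add(-5, A)), A) = Add(A, Mul(2, A, Add(-5, A))))
Add(Function('u')(198), Mul(-1, -7114)) = Add(Mul(198, Add(-9, Mul(2, 198))), Mul(-1, -7114)) = Add(Mul(198, Add(-9, 396)), 7114) = Add(Mul(198, 387), 7114) = Add(76626, 7114) = 83740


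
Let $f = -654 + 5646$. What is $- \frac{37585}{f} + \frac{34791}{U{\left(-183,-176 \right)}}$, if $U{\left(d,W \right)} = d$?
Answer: $- \frac{60184909}{304512} \approx -197.64$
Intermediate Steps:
$f = 4992$
$- \frac{37585}{f} + \frac{34791}{U{\left(-183,-176 \right)}} = - \frac{37585}{4992} + \frac{34791}{-183} = \left(-37585\right) \frac{1}{4992} + 34791 \left(- \frac{1}{183}\right) = - \frac{37585}{4992} - \frac{11597}{61} = - \frac{60184909}{304512}$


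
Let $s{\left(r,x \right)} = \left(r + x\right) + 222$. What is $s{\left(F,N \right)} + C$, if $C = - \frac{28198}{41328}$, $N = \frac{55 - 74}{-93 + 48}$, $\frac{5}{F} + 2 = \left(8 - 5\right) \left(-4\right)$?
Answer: $\frac{7624423}{34440} \approx 221.38$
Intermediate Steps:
$F = - \frac{5}{14}$ ($F = \frac{5}{-2 + \left(8 - 5\right) \left(-4\right)} = \frac{5}{-2 + 3 \left(-4\right)} = \frac{5}{-2 - 12} = \frac{5}{-14} = 5 \left(- \frac{1}{14}\right) = - \frac{5}{14} \approx -0.35714$)
$N = \frac{19}{45}$ ($N = - \frac{19}{-45} = \left(-19\right) \left(- \frac{1}{45}\right) = \frac{19}{45} \approx 0.42222$)
$s{\left(r,x \right)} = 222 + r + x$
$C = - \frac{14099}{20664}$ ($C = \left(-28198\right) \frac{1}{41328} = - \frac{14099}{20664} \approx -0.6823$)
$s{\left(F,N \right)} + C = \left(222 - \frac{5}{14} + \frac{19}{45}\right) - \frac{14099}{20664} = \frac{139901}{630} - \frac{14099}{20664} = \frac{7624423}{34440}$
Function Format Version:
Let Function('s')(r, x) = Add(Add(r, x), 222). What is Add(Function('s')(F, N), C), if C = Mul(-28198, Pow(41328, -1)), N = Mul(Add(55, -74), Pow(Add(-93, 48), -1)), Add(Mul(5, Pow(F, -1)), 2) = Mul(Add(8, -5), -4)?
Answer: Rational(7624423, 34440) ≈ 221.38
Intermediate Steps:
F = Rational(-5, 14) (F = Mul(5, Pow(Add(-2, Mul(Add(8, -5), -4)), -1)) = Mul(5, Pow(Add(-2, Mul(3, -4)), -1)) = Mul(5, Pow(Add(-2, -12), -1)) = Mul(5, Pow(-14, -1)) = Mul(5, Rational(-1, 14)) = Rational(-5, 14) ≈ -0.35714)
N = Rational(19, 45) (N = Mul(-19, Pow(-45, -1)) = Mul(-19, Rational(-1, 45)) = Rational(19, 45) ≈ 0.42222)
Function('s')(r, x) = Add(222, r, x)
C = Rational(-14099, 20664) (C = Mul(-28198, Rational(1, 41328)) = Rational(-14099, 20664) ≈ -0.68230)
Add(Function('s')(F, N), C) = Add(Add(222, Rational(-5, 14), Rational(19, 45)), Rational(-14099, 20664)) = Add(Rational(139901, 630), Rational(-14099, 20664)) = Rational(7624423, 34440)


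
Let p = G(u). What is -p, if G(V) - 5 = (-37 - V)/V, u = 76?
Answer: -267/76 ≈ -3.5132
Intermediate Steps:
G(V) = 5 + (-37 - V)/V
p = 267/76 (p = 4 - 37/76 = 267/76 ≈ 3.5132)
-p = -1*267/76 = -267/76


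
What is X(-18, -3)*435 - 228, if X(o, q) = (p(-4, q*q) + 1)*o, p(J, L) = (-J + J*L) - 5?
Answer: 281652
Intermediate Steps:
p(J, L) = -5 - J + J*L
X(o, q) = -4*o*q**2 (X(o, q) = ((-5 - 1*(-4) - 4*q*q) + 1)*o = ((-5 + 4 - 4*q**2) + 1)*o = ((-1 - 4*q**2) + 1)*o = (-4*q**2)*o = -4*o*q**2)
X(-18, -3)*435 - 228 = -4*(-18)*(-3)**2*435 - 228 = -4*(-18)*9*435 - 228 = 648*435 - 228 = 281880 - 228 = 281652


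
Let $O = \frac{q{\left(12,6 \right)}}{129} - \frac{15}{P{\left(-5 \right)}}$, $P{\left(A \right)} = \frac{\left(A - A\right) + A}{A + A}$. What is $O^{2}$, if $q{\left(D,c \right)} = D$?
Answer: $\frac{1653796}{1849} \approx 894.43$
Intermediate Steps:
$P{\left(A \right)} = \frac{1}{2}$ ($P{\left(A \right)} = \frac{0 + A}{2 A} = A \frac{1}{2 A} = \frac{1}{2}$)
$O = - \frac{1286}{43}$ ($O = \frac{12}{129} - 15 \frac{1}{\frac{1}{2}} = 12 \cdot \frac{1}{129} - 30 = \frac{4}{43} - 30 = - \frac{1286}{43} \approx -29.907$)
$O^{2} = \left(- \frac{1286}{43}\right)^{2} = \frac{1653796}{1849}$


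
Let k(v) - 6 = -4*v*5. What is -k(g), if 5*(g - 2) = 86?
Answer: 378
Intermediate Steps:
g = 96/5 (g = 2 + (1/5)*86 = 2 + 86/5 = 96/5 ≈ 19.200)
k(v) = 6 - 20*v (k(v) = 6 - 4*v*5 = 6 - 20*v)
-k(g) = -(6 - 20*96/5) = -(6 - 384) = -1*(-378) = 378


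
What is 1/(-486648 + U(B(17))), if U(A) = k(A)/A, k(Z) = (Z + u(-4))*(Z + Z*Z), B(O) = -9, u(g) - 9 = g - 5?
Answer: -1/486576 ≈ -2.0552e-6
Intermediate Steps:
u(g) = 4 + g (u(g) = 9 + (g - 5) = 9 + (-5 + g) = 4 + g)
k(Z) = Z*(Z + Z**2) (k(Z) = (Z + (4 - 4))*(Z + Z*Z) = (Z + 0)*(Z + Z**2) = Z*(Z + Z**2))
U(A) = A*(1 + A) (U(A) = (A**2*(1 + A))/A = A*(1 + A))
1/(-486648 + U(B(17))) = 1/(-486648 - 9*(1 - 9)) = 1/(-486648 - 9*(-8)) = 1/(-486648 + 72) = 1/(-486576) = -1/486576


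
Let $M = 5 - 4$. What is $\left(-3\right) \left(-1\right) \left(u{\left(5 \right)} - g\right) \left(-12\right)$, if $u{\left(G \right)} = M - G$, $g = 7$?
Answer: $396$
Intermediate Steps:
$M = 1$
$u{\left(G \right)} = 1 - G$
$\left(-3\right) \left(-1\right) \left(u{\left(5 \right)} - g\right) \left(-12\right) = \left(-3\right) \left(-1\right) \left(\left(1 - 5\right) - 7\right) \left(-12\right) = 3 \left(\left(1 - 5\right) - 7\right) \left(-12\right) = 3 \left(-4 - 7\right) \left(-12\right) = 3 \left(-11\right) \left(-12\right) = \left(-33\right) \left(-12\right) = 396$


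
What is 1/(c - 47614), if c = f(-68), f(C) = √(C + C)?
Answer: -23807/1133546566 - I*√34/1133546566 ≈ -2.1002e-5 - 5.144e-9*I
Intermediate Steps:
f(C) = √2*√C (f(C) = √(2*C) = √2*√C)
c = 2*I*√34 (c = √2*√(-68) = √2*(2*I*√17) = 2*I*√34 ≈ 11.662*I)
1/(c - 47614) = 1/(2*I*√34 - 47614) = 1/(-47614 + 2*I*√34)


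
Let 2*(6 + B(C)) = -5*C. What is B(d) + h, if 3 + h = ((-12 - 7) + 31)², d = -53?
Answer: 535/2 ≈ 267.50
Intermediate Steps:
B(C) = -6 - 5*C/2 (B(C) = -6 + (-5*C)/2 = -6 - 5*C/2)
h = 141 (h = -3 + ((-12 - 7) + 31)² = -3 + (-19 + 31)² = -3 + 12² = -3 + 144 = 141)
B(d) + h = (-6 - 5/2*(-53)) + 141 = (-6 + 265/2) + 141 = 253/2 + 141 = 535/2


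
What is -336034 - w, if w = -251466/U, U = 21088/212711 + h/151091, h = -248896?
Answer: -4133623514944883/8292785008 ≈ -4.9846e+5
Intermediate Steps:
U = -49756710048/32138717701 (U = 21088/212711 - 248896/151091 = -49756710048/32138717701 ≈ -1.5482)
w = 1346965797566611/8292785008 (w = -251466/(-49756710048/32138717701) = -251466*(-32138717701/49756710048) = 1346965797566611/8292785008 ≈ 1.6243e+5)
-336034 - w = -336034 - 1*1346965797566611/8292785008 = -336034 - 1346965797566611/8292785008 = -4133623514944883/8292785008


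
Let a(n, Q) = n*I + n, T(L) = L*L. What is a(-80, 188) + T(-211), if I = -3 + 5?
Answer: 44281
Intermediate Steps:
I = 2
T(L) = L²
a(n, Q) = 3*n (a(n, Q) = n*2 + n = 2*n + n = 3*n)
a(-80, 188) + T(-211) = 3*(-80) + (-211)² = -240 + 44521 = 44281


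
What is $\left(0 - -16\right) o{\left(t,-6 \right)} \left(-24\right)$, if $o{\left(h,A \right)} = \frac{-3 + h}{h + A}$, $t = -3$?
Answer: $-256$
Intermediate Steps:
$o{\left(h,A \right)} = \frac{-3 + h}{A + h}$
$\left(0 - -16\right) o{\left(t,-6 \right)} \left(-24\right) = \left(0 - -16\right) \frac{-3 - 3}{-6 - 3} \left(-24\right) = \left(0 + 16\right) \frac{1}{-9} \left(-6\right) \left(-24\right) = 16 \left(\left(- \frac{1}{9}\right) \left(-6\right)\right) \left(-24\right) = 16 \cdot \frac{2}{3} \left(-24\right) = \frac{32}{3} \left(-24\right) = -256$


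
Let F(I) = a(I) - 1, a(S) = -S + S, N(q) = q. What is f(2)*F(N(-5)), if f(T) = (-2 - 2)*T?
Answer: 8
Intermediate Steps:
f(T) = -4*T
a(S) = 0
F(I) = -1 (F(I) = 0 - 1 = -1)
f(2)*F(N(-5)) = -4*2*(-1) = -8*(-1) = 8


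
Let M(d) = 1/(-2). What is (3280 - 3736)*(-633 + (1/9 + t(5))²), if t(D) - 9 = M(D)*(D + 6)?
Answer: 7632946/27 ≈ 2.8270e+5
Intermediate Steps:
M(d) = -½
t(D) = 6 - D/2 (t(D) = 9 - (D + 6)/2 = 9 - (6 + D)/2 = 9 + (-3 - D/2) = 6 - D/2)
(3280 - 3736)*(-633 + (1/9 + t(5))²) = (3280 - 3736)*(-633 + (1/9 + (6 - ½*5))²) = -456*(-633 + (⅑ + (6 - 5/2))²) = -456*(-633 + (⅑ + 7/2)²) = -456*(-633 + (65/18)²) = -456*(-633 + 4225/324) = -456*(-200867/324) = 7632946/27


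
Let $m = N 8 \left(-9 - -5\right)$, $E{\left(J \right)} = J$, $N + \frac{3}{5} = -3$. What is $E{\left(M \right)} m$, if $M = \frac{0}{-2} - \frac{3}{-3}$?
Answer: $\frac{576}{5} \approx 115.2$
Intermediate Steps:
$N = - \frac{18}{5}$ ($N = - \frac{3}{5} - 3 = - \frac{18}{5} \approx -3.6$)
$M = 1$ ($M = 0 \left(- \frac{1}{2}\right) - -1 = 0 + 1 = 1$)
$m = \frac{576}{5}$ ($m = \left(- \frac{18}{5}\right) 8 \left(-9 - -5\right) = - \frac{144 \left(-9 + 5\right)}{5} = \left(- \frac{144}{5}\right) \left(-4\right) = \frac{576}{5} \approx 115.2$)
$E{\left(M \right)} m = 1 \cdot \frac{576}{5} = \frac{576}{5}$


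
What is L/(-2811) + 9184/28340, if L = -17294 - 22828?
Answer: 96906142/6638645 ≈ 14.597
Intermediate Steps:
L = -40122
L/(-2811) + 9184/28340 = -40122/(-2811) + 9184/28340 = -40122*(-1/2811) + 9184*(1/28340) = 13374/937 + 2296/7085 = 96906142/6638645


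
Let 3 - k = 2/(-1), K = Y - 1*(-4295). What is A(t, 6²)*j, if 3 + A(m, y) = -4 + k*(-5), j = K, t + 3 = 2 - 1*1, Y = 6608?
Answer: -348896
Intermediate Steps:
t = -2 (t = -3 + (2 - 1*1) = -3 + (2 - 1) = -3 + 1 = -2)
K = 10903 (K = 6608 - 1*(-4295) = 6608 + 4295 = 10903)
j = 10903
k = 5 (k = 3 - 2/(-1) = 3 - 2*(-1) = 3 - 1*(-2) = 3 + 2 = 5)
A(m, y) = -32 (A(m, y) = -3 + (-4 + 5*(-5)) = -3 + (-4 - 25) = -3 - 29 = -32)
A(t, 6²)*j = -32*10903 = -348896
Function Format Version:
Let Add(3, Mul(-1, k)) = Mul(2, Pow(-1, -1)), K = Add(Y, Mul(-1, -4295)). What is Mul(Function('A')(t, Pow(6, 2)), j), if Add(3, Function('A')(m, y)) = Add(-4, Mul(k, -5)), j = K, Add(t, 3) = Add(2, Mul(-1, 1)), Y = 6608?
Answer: -348896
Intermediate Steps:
t = -2 (t = Add(-3, Add(2, Mul(-1, 1))) = Add(-3, Add(2, -1)) = Add(-3, 1) = -2)
K = 10903 (K = Add(6608, Mul(-1, -4295)) = Add(6608, 4295) = 10903)
j = 10903
k = 5 (k = Add(3, Mul(-1, Mul(2, Pow(-1, -1)))) = Add(3, Mul(-1, Mul(2, -1))) = Add(3, Mul(-1, -2)) = Add(3, 2) = 5)
Function('A')(m, y) = -32 (Function('A')(m, y) = Add(-3, Add(-4, Mul(5, -5))) = Add(-3, Add(-4, -25)) = Add(-3, -29) = -32)
Mul(Function('A')(t, Pow(6, 2)), j) = Mul(-32, 10903) = -348896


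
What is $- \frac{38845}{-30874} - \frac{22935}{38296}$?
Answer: $\frac{389756465}{591175352} \approx 0.65929$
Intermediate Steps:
$- \frac{38845}{-30874} - \frac{22935}{38296} = \left(-38845\right) \left(- \frac{1}{30874}\right) - \frac{22935}{38296} = \frac{38845}{30874} - \frac{22935}{38296} = \frac{389756465}{591175352}$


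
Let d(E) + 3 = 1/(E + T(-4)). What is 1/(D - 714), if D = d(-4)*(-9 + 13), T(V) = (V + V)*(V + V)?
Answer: -15/10889 ≈ -0.0013775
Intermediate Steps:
T(V) = 4*V² (T(V) = (2*V)*(2*V) = 4*V²)
d(E) = -3 + 1/(64 + E) (d(E) = -3 + 1/(E + 4*(-4)²) = -3 + 1/(E + 4*16) = -3 + 1/(E + 64) = -3 + 1/(64 + E))
D = -179/15 (D = ((-191 - 3*(-4))/(64 - 4))*(-9 + 13) = ((-191 + 12)/60)*4 = ((1/60)*(-179))*4 = -179/60*4 = -179/15 ≈ -11.933)
1/(D - 714) = 1/(-179/15 - 714) = 1/(-10889/15) = -15/10889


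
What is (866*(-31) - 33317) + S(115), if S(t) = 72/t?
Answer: -6918673/115 ≈ -60162.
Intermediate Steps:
(866*(-31) - 33317) + S(115) = (866*(-31) - 33317) + 72/115 = (-26846 - 33317) + 72*(1/115) = -60163 + 72/115 = -6918673/115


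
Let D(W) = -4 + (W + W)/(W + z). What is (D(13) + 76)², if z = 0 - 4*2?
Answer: 148996/25 ≈ 5959.8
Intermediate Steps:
z = -8 (z = 0 - 8 = -8)
D(W) = -4 + 2*W/(-8 + W) (D(W) = -4 + (W + W)/(W - 8) = -4 + (2*W)/(-8 + W) = -4 + 2*W/(-8 + W))
(D(13) + 76)² = (2*(16 - 1*13)/(-8 + 13) + 76)² = (2*(16 - 13)/5 + 76)² = (2*(⅕)*3 + 76)² = (6/5 + 76)² = (386/5)² = 148996/25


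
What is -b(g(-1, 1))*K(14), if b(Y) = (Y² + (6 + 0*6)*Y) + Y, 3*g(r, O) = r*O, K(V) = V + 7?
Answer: 140/3 ≈ 46.667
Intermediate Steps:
K(V) = 7 + V
g(r, O) = O*r/3 (g(r, O) = (r*O)/3 = (O*r)/3 = O*r/3)
b(Y) = Y² + 7*Y (b(Y) = (Y² + (6 + 0)*Y) + Y = (Y² + 6*Y) + Y = Y² + 7*Y)
-b(g(-1, 1))*K(14) = -((⅓)*1*(-1))*(7 + (⅓)*1*(-1))*(7 + 14) = -(-(7 - ⅓)/3)*21 = -(-⅓*20/3)*21 = -(-20)*21/9 = -1*(-140/3) = 140/3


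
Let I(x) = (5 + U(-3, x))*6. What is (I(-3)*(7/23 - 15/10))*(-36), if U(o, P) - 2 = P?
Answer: 23760/23 ≈ 1033.0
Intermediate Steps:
U(o, P) = 2 + P
I(x) = 42 + 6*x (I(x) = (5 + (2 + x))*6 = (7 + x)*6 = 42 + 6*x)
(I(-3)*(7/23 - 15/10))*(-36) = ((42 + 6*(-3))*(7/23 - 15/10))*(-36) = ((42 - 18)*(7*(1/23) - 15*1/10))*(-36) = (24*(7/23 - 3/2))*(-36) = (24*(-55/46))*(-36) = -660/23*(-36) = 23760/23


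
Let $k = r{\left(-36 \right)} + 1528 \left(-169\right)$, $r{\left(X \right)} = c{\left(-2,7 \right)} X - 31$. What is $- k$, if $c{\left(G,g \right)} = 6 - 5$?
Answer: $258299$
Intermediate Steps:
$c{\left(G,g \right)} = 1$ ($c{\left(G,g \right)} = 6 - 5 = 1$)
$r{\left(X \right)} = -31 + X$ ($r{\left(X \right)} = 1 X - 31 = X - 31 = -31 + X$)
$k = -258299$ ($k = \left(-31 - 36\right) + 1528 \left(-169\right) = -67 - 258232 = -258299$)
$- k = \left(-1\right) \left(-258299\right) = 258299$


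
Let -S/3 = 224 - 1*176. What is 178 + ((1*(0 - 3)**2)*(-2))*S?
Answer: 2770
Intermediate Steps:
S = -144 (S = -3*(224 - 1*176) = -3*(224 - 176) = -3*48 = -144)
178 + ((1*(0 - 3)**2)*(-2))*S = 178 + ((1*(0 - 3)**2)*(-2))*(-144) = 178 + ((1*(-3)**2)*(-2))*(-144) = 178 + ((1*9)*(-2))*(-144) = 178 + (9*(-2))*(-144) = 178 - 18*(-144) = 178 + 2592 = 2770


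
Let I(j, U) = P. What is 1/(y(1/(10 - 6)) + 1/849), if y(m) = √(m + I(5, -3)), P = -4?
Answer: 3396/10812019 - 1441602*I*√15/10812019 ≈ 0.0003141 - 0.5164*I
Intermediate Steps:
I(j, U) = -4
y(m) = √(-4 + m) (y(m) = √(m - 4) = √(-4 + m))
1/(y(1/(10 - 6)) + 1/849) = 1/(√(-4 + 1/(10 - 6)) + 1/849) = 1/(√(-4 + 1/4) + 1/849) = 1/(√(-4 + ¼) + 1/849) = 1/(√(-15/4) + 1/849) = 1/(I*√15/2 + 1/849) = 1/(1/849 + I*√15/2)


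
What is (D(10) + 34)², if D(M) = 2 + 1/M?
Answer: 130321/100 ≈ 1303.2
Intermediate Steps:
D(M) = 2 + 1/M
(D(10) + 34)² = ((2 + 1/10) + 34)² = ((2 + ⅒) + 34)² = (21/10 + 34)² = (361/10)² = 130321/100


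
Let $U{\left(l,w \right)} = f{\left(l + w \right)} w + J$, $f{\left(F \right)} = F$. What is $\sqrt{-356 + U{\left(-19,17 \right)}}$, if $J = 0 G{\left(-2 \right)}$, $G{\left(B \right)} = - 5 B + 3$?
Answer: $i \sqrt{390} \approx 19.748 i$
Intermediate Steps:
$G{\left(B \right)} = 3 - 5 B$
$J = 0$ ($J = 0 \left(3 - -10\right) = 0 \left(3 + 10\right) = 0 \cdot 13 = 0$)
$U{\left(l,w \right)} = w \left(l + w\right)$ ($U{\left(l,w \right)} = \left(l + w\right) w + 0 = w \left(l + w\right) + 0 = w \left(l + w\right)$)
$\sqrt{-356 + U{\left(-19,17 \right)}} = \sqrt{-356 + 17 \left(-19 + 17\right)} = \sqrt{-356 + 17 \left(-2\right)} = \sqrt{-356 - 34} = \sqrt{-390} = i \sqrt{390}$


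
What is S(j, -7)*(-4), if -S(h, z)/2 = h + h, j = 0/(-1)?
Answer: 0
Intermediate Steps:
j = 0 (j = 0*(-1) = 0)
S(h, z) = -4*h (S(h, z) = -2*(h + h) = -4*h)
S(j, -7)*(-4) = -4*0*(-4) = 0*(-4) = 0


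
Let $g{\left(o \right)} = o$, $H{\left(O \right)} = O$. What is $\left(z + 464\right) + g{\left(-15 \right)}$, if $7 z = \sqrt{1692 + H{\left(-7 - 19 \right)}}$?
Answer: $449 + \sqrt{34} \approx 454.83$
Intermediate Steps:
$z = \sqrt{34}$ ($z = \frac{\sqrt{1692 - 26}}{7} = \frac{\sqrt{1666}}{7} = \frac{7 \sqrt{34}}{7} = \sqrt{34} \approx 5.8309$)
$\left(z + 464\right) + g{\left(-15 \right)} = \left(\sqrt{34} + 464\right) - 15 = \left(464 + \sqrt{34}\right) - 15 = 449 + \sqrt{34}$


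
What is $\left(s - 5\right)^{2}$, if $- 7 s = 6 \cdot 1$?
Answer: $\frac{1681}{49} \approx 34.306$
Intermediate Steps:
$s = - \frac{6}{7}$ ($s = - \frac{6 \cdot 1}{7} = \left(- \frac{1}{7}\right) 6 = - \frac{6}{7} \approx -0.85714$)
$\left(s - 5\right)^{2} = \left(- \frac{6}{7} - 5\right)^{2} = \left(- \frac{41}{7}\right)^{2} = \frac{1681}{49}$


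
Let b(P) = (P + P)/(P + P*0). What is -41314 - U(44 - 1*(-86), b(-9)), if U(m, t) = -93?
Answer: -41221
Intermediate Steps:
b(P) = 2 (b(P) = (2*P)/(P + 0) = (2*P)/P = 2)
-41314 - U(44 - 1*(-86), b(-9)) = -41314 - 1*(-93) = -41314 + 93 = -41221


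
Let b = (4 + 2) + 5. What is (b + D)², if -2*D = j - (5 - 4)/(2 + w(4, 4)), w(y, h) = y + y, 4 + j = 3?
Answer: 53361/400 ≈ 133.40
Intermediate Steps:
j = -1 (j = -4 + 3 = -1)
w(y, h) = 2*y
D = 11/20 (D = -(-1 - (5 - 4)/(2 + 2*4))/2 = -(-1 - 1/(2 + 8))/2 = -(-1 - 1/10)/2 = -(-1 - 1*⅒)/2 = -(-1 - ⅒)/2 = -½*(-11/10) = 11/20 ≈ 0.55000)
b = 11 (b = 6 + 5 = 11)
(b + D)² = (11 + 11/20)² = (231/20)² = 53361/400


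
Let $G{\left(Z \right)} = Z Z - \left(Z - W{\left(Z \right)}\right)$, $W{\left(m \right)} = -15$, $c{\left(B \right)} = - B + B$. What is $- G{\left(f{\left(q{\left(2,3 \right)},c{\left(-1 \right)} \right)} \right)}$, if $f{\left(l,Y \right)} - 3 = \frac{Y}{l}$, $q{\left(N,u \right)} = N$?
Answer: $9$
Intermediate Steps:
$c{\left(B \right)} = 0$
$f{\left(l,Y \right)} = 3 + \frac{Y}{l}$
$G{\left(Z \right)} = -15 + Z^{2} - Z$ ($G{\left(Z \right)} = Z Z - \left(15 + Z\right) = Z^{2} - \left(15 + Z\right) = -15 + Z^{2} - Z$)
$- G{\left(f{\left(q{\left(2,3 \right)},c{\left(-1 \right)} \right)} \right)} = - (-15 + \left(3 + \frac{0}{2}\right)^{2} - \left(3 + \frac{0}{2}\right)) = - (-15 + \left(3 + 0 \cdot \frac{1}{2}\right)^{2} - \left(3 + 0 \cdot \frac{1}{2}\right)) = - (-15 + \left(3 + 0\right)^{2} - \left(3 + 0\right)) = - (-15 + 3^{2} - 3) = - (-15 + 9 - 3) = \left(-1\right) \left(-9\right) = 9$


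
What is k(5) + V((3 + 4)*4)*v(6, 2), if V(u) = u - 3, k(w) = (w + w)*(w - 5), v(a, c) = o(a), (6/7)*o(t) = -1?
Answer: -175/6 ≈ -29.167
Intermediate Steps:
o(t) = -7/6 (o(t) = (7/6)*(-1) = -7/6)
v(a, c) = -7/6
k(w) = 2*w*(-5 + w) (k(w) = (2*w)*(-5 + w) = 2*w*(-5 + w))
V(u) = -3 + u
k(5) + V((3 + 4)*4)*v(6, 2) = 2*5*(-5 + 5) + (-3 + (3 + 4)*4)*(-7/6) = 2*5*0 + (-3 + 7*4)*(-7/6) = 0 + (-3 + 28)*(-7/6) = 0 + 25*(-7/6) = 0 - 175/6 = -175/6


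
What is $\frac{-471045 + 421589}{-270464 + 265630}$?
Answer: $\frac{24728}{2417} \approx 10.231$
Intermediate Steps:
$\frac{-471045 + 421589}{-270464 + 265630} = - \frac{49456}{-4834} = \left(-49456\right) \left(- \frac{1}{4834}\right) = \frac{24728}{2417}$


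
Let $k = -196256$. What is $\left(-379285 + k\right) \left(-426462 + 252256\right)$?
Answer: $100262695446$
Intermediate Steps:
$\left(-379285 + k\right) \left(-426462 + 252256\right) = \left(-379285 - 196256\right) \left(-426462 + 252256\right) = \left(-575541\right) \left(-174206\right) = 100262695446$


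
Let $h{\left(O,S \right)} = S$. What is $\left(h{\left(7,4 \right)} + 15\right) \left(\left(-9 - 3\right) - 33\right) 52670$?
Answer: $-45032850$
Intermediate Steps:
$\left(h{\left(7,4 \right)} + 15\right) \left(\left(-9 - 3\right) - 33\right) 52670 = \left(4 + 15\right) \left(\left(-9 - 3\right) - 33\right) 52670 = 19 \left(-12 - 33\right) 52670 = 19 \left(-45\right) 52670 = \left(-855\right) 52670 = -45032850$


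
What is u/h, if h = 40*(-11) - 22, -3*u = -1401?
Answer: -467/462 ≈ -1.0108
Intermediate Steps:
u = 467 (u = -⅓*(-1401) = 467)
h = -462 (h = -440 - 22 = -462)
u/h = 467/(-462) = 467*(-1/462) = -467/462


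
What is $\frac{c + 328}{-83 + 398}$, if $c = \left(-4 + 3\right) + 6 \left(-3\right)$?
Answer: $\frac{103}{105} \approx 0.98095$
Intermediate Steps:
$c = -19$ ($c = -1 - 18 = -19$)
$\frac{c + 328}{-83 + 398} = \frac{-19 + 328}{-83 + 398} = \frac{309}{315} = 309 \cdot \frac{1}{315} = \frac{103}{105}$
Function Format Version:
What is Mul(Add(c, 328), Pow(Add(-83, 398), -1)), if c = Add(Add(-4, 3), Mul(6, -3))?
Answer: Rational(103, 105) ≈ 0.98095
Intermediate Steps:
c = -19 (c = Add(-1, -18) = -19)
Mul(Add(c, 328), Pow(Add(-83, 398), -1)) = Mul(Add(-19, 328), Pow(Add(-83, 398), -1)) = Mul(309, Pow(315, -1)) = Mul(309, Rational(1, 315)) = Rational(103, 105)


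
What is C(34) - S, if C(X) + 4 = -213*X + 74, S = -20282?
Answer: 13110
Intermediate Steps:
C(X) = 70 - 213*X (C(X) = -4 + (-213*X + 74) = -4 + (74 - 213*X) = 70 - 213*X)
C(34) - S = (70 - 213*34) - 1*(-20282) = (70 - 7242) + 20282 = -7172 + 20282 = 13110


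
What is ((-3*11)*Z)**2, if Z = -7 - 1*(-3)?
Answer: 17424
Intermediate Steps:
Z = -4 (Z = -7 + 3 = -4)
((-3*11)*Z)**2 = (-3*11*(-4))**2 = (-33*(-4))**2 = 132**2 = 17424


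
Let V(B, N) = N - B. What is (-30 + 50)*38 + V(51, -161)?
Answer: 548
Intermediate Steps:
(-30 + 50)*38 + V(51, -161) = (-30 + 50)*38 + (-161 - 1*51) = 20*38 + (-161 - 51) = 760 - 212 = 548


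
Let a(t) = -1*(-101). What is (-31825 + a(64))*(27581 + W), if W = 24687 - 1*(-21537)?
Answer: -2341389820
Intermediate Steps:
a(t) = 101
W = 46224 (W = 24687 + 21537 = 46224)
(-31825 + a(64))*(27581 + W) = (-31825 + 101)*(27581 + 46224) = -31724*73805 = -2341389820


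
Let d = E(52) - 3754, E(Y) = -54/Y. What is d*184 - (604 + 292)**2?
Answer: -19418660/13 ≈ -1.4937e+6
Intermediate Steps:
d = -97631/26 (d = -54/52 - 3754 = -54*1/52 - 3754 = -27/26 - 3754 = -97631/26 ≈ -3755.0)
d*184 - (604 + 292)**2 = -97631/26*184 - (604 + 292)**2 = -8982052/13 - 1*896**2 = -8982052/13 - 1*802816 = -8982052/13 - 802816 = -19418660/13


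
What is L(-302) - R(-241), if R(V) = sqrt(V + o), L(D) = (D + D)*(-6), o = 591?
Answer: 3624 - 5*sqrt(14) ≈ 3605.3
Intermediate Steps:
L(D) = -12*D (L(D) = (2*D)*(-6) = -12*D)
R(V) = sqrt(591 + V) (R(V) = sqrt(V + 591) = sqrt(591 + V))
L(-302) - R(-241) = -12*(-302) - sqrt(591 - 241) = 3624 - sqrt(350) = 3624 - 5*sqrt(14)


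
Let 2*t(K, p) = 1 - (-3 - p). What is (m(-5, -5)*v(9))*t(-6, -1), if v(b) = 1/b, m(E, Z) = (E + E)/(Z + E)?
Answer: ⅙ ≈ 0.16667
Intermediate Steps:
m(E, Z) = 2*E/(E + Z) (m(E, Z) = (2*E)/(E + Z) = 2*E/(E + Z))
t(K, p) = 2 + p/2 (t(K, p) = (1 - (-3 - p))/2 = (1 + (3 + p))/2 = (4 + p)/2 = 2 + p/2)
(m(-5, -5)*v(9))*t(-6, -1) = ((2*(-5)/(-5 - 5))/9)*(2 + (½)*(-1)) = ((2*(-5)/(-10))*(⅑))*(2 - ½) = ((2*(-5)*(-⅒))*(⅑))*(3/2) = (1*(⅑))*(3/2) = (⅑)*(3/2) = ⅙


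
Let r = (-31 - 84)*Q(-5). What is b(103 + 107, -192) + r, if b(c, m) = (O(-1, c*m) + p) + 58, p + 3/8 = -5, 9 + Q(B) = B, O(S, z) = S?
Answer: 13293/8 ≈ 1661.6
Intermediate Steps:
Q(B) = -9 + B
p = -43/8 (p = -3/8 - 5 = -43/8 ≈ -5.3750)
r = 1610 (r = (-31 - 84)*(-9 - 5) = -115*(-14) = 1610)
b(c, m) = 413/8 (b(c, m) = (-1 - 43/8) + 58 = -51/8 + 58 = 413/8)
b(103 + 107, -192) + r = 413/8 + 1610 = 13293/8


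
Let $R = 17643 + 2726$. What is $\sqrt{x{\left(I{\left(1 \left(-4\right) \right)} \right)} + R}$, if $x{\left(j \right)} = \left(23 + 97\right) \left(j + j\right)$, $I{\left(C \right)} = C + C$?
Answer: $\sqrt{18449} \approx 135.83$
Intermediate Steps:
$I{\left(C \right)} = 2 C$
$R = 20369$
$x{\left(j \right)} = 240 j$ ($x{\left(j \right)} = 120 \cdot 2 j = 240 j$)
$\sqrt{x{\left(I{\left(1 \left(-4\right) \right)} \right)} + R} = \sqrt{240 \cdot 2 \cdot 1 \left(-4\right) + 20369} = \sqrt{240 \cdot 2 \left(-4\right) + 20369} = \sqrt{240 \left(-8\right) + 20369} = \sqrt{-1920 + 20369} = \sqrt{18449}$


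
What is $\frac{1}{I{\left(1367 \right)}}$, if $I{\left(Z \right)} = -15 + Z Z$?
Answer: $\frac{1}{1868674} \approx 5.3514 \cdot 10^{-7}$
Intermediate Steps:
$I{\left(Z \right)} = -15 + Z^{2}$
$\frac{1}{I{\left(1367 \right)}} = \frac{1}{-15 + 1367^{2}} = \frac{1}{-15 + 1868689} = \frac{1}{1868674}$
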